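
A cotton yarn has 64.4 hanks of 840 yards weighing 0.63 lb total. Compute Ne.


Formula: Ne = hanks / mass_lb
Substituting: Ne = 64.4 / 0.63
Ne = 102.2

102.2 Ne


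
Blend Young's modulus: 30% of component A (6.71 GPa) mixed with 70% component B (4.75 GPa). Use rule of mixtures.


Formula: Blend property = (fraction_A * property_A) + (fraction_B * property_B)
Step 1: Contribution A = 30/100 * 6.71 GPa = 2.013 GPa
Step 2: Contribution B = 70/100 * 4.75 GPa = 3.325 GPa
Step 3: Blend Young's modulus = 2.013 + 3.325 = 5.338 GPa

5.338 GPa


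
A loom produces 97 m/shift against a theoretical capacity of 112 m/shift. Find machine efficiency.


Formula: Efficiency% = (Actual output / Theoretical output) * 100
Efficiency% = (97 / 112) * 100
Efficiency% = 0.866071 * 100 = 86.6071% ≈ 86.6%

86.6%


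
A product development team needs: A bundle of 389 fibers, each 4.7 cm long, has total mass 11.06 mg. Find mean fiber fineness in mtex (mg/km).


Formula: fineness (mtex) = mass (mg) / total length (km) = (mass_mg / total_length_m) * 1000
Step 1: Convert fiber length: 4.7 cm = 0.047 m
Step 2: Total fiber length = 389 * 0.047 = 18.283 m
Step 3: Linear density = 11.06 mg / 18.283 m = 0.6049 mg/m
Step 4: fineness = 0.6049 * 1000 = 604.9 mtex

604.9 mtex


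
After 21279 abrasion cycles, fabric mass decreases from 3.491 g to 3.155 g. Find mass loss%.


Formula: Mass loss% = ((m_before - m_after) / m_before) * 100
Step 1: Mass loss = 3.491 - 3.155 = 0.336 g
Step 2: Ratio = 0.336 / 3.491 = 0.0962475
Step 3: Mass loss% = 0.0962475 * 100 = 9.62475% ≈ 9.62%

9.62%


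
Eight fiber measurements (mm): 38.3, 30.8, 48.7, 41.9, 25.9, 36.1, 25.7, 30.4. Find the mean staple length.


Formula: Mean = sum of lengths / count
Sum = 38.3 + 30.8 + 48.7 + 41.9 + 25.9 + 36.1 + 25.7 + 30.4
Sum = 277.8 mm
Mean = 277.8 / 8 = 34.73 mm

34.73 mm


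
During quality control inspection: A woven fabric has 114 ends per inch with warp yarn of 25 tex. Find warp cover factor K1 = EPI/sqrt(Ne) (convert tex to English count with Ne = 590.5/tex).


Formula: K1 = EPI / sqrt(Ne), with Ne = 590.5 / tex_warp
Step 1: Ne = 590.5 / 25 = 23.62
Step 2: sqrt(Ne) = sqrt(23.62) = 4.86
Step 3: K1 = 114 / 4.86 = 23.5

23.5


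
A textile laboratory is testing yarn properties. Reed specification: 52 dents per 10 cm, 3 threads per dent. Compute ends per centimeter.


Formula: EPC = (dents per 10 cm * ends per dent) / 10
Step 1: Total ends per 10 cm = 52 * 3 = 156
Step 2: EPC = 156 / 10 = 15.6 ends/cm

15.6 ends/cm


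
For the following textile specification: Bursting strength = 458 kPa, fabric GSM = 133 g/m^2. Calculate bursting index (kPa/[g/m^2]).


Formula: Bursting Index = Bursting Strength / Fabric GSM
BI = 458 kPa / 133 g/m^2
BI = 3.444 kPa/(g/m^2)

3.444 kPa/(g/m^2)


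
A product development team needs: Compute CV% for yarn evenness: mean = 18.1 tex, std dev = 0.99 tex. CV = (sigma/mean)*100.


Formula: CV% = (standard deviation / mean) * 100
Step 1: Ratio = 0.99 / 18.1 = 0.054696
Step 2: CV% = 0.054696 * 100 = 5.4696% ≈ 5.5%

5.5%


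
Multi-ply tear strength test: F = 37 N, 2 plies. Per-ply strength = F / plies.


Formula: Per-ply strength = Total force / Number of plies
Per-ply = 37 N / 2
Per-ply = 18.5 N

18.5 N


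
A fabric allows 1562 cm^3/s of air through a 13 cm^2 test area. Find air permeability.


Formula: Air Permeability = Airflow / Test Area
AP = 1562 cm^3/s / 13 cm^2
AP = 120.2 cm^3/s/cm^2

120.2 cm^3/s/cm^2


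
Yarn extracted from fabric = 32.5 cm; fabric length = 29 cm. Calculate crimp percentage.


Formula: Crimp% = ((L_yarn - L_fabric) / L_fabric) * 100
Step 1: Extension = 32.5 - 29 = 3.5 cm
Step 2: Crimp% = (3.5 / 29) * 100
Step 3: Crimp% = 0.12069 * 100 = 12.069% ≈ 12.1%

12.1%


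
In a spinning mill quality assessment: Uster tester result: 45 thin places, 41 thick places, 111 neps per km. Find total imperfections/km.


Formula: Total = thin places + thick places + neps
Total = 45 + 41 + 111
Total = 197 imperfections/km

197 imperfections/km


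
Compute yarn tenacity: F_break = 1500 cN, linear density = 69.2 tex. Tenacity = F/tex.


Formula: Tenacity = Breaking force / Linear density
Tenacity = 1500 cN / 69.2 tex
Tenacity = 21.68 cN/tex

21.68 cN/tex


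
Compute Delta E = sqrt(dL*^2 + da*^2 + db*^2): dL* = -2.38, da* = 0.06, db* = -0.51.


Formula: Delta E = sqrt(dL*^2 + da*^2 + db*^2)
Step 1: dL*^2 = (-2.38)^2 = 5.6644
Step 2: da*^2 = 0.06^2 = 0.0036
Step 3: db*^2 = (-0.51)^2 = 0.2601
Step 4: Sum = 5.6644 + 0.0036 + 0.2601 = 5.9281
Step 5: Delta E = sqrt(5.9281) = 2.43

2.43 Delta E


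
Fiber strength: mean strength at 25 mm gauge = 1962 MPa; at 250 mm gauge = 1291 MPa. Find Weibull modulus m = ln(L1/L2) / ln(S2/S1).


Formula: m = ln(L1/L2) / ln(S2/S1)
Step 1: ln(L1/L2) = ln(25/250) = -2.30259
Step 2: S2/S1 = 1291/1962 = 0.658
Step 3: ln(S2/S1) = ln(0.658) = -0.41855
Step 4: m = -2.30259 / -0.41855 = 5.50

5.50 (Weibull m)


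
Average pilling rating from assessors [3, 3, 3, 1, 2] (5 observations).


Formula: Mean = sum / count
Sum = 3 + 3 + 3 + 1 + 2 = 12
Mean = 12 / 5 = 2.4

2.4


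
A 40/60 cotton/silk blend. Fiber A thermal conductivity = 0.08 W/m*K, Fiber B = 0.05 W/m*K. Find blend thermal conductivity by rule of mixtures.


Formula: Blend property = (fraction_A * property_A) + (fraction_B * property_B)
Step 1: Contribution A = 40/100 * 0.08 W/m*K = 0.032 W/m*K
Step 2: Contribution B = 60/100 * 0.05 W/m*K = 0.03 W/m*K
Step 3: Blend thermal conductivity = 0.032 + 0.03 = 0.062 W/m*K

0.062 W/m*K


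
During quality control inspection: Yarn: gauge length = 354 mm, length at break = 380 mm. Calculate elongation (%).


Formula: Elongation (%) = ((L_break - L0) / L0) * 100
Step 1: Extension = 380 - 354 = 26 mm
Step 2: Elongation = (26 / 354) * 100
Step 3: Elongation = 0.073446 * 100 = 7.3446% ≈ 7.3%

7.3%


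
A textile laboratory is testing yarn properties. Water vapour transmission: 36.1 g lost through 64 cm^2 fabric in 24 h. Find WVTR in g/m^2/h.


Formula: WVTR = mass_loss / (area * time)
Step 1: Convert area: 64 cm^2 = 0.0064 m^2
Step 2: WVTR = 36.1 g / (0.0064 m^2 * 24 h)
Step 3: WVTR = 36.1 / 0.1536 = 235.0 g/m^2/h

235.0 g/m^2/h


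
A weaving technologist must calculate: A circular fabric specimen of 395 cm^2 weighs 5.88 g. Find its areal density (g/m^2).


Formula: GSM = mass_g / area_m2
Step 1: Convert area: 395 cm^2 = 395 / 10000 = 0.0395 m^2
Step 2: GSM = 5.88 g / 0.0395 m^2 = 148.9 g/m^2

148.9 g/m^2


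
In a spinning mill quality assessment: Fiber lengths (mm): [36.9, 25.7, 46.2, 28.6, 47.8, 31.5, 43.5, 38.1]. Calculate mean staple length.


Formula: Mean = sum of lengths / count
Sum = 36.9 + 25.7 + 46.2 + 28.6 + 47.8 + 31.5 + 43.5 + 38.1
Sum = 298.3 mm
Mean = 298.3 / 8 = 37.29 mm

37.29 mm


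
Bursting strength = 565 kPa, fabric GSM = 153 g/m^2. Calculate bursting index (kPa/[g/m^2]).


Formula: Bursting Index = Bursting Strength / Fabric GSM
BI = 565 kPa / 153 g/m^2
BI = 3.693 kPa/(g/m^2)

3.693 kPa/(g/m^2)


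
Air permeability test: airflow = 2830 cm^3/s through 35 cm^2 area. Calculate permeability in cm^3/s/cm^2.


Formula: Air Permeability = Airflow / Test Area
AP = 2830 cm^3/s / 35 cm^2
AP = 80.9 cm^3/s/cm^2

80.9 cm^3/s/cm^2


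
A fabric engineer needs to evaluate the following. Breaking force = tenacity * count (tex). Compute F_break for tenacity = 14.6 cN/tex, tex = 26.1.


Formula: Breaking force = Tenacity * Linear density
F = 14.6 cN/tex * 26.1 tex
F = 381.06 cN

381.06 cN


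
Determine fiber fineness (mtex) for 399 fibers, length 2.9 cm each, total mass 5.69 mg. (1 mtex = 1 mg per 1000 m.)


Formula: fineness (mtex) = mass (mg) / total length (km) = (mass_mg / total_length_m) * 1000
Step 1: Convert fiber length: 2.9 cm = 0.029 m
Step 2: Total fiber length = 399 * 0.029 = 11.571 m
Step 3: Linear density = 5.69 mg / 11.571 m = 0.4917 mg/m
Step 4: fineness = 0.4917 * 1000 = 491.7 mtex

491.7 mtex


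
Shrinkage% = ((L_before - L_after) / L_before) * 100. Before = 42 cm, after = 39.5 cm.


Formula: Shrinkage% = ((L_before - L_after) / L_before) * 100
Step 1: Shrinkage = 42 - 39.5 = 2.5 cm
Step 2: Shrinkage% = (2.5 / 42) * 100
Step 3: Shrinkage% = 0.059524 * 100 = 5.9524% ≈ 6.0%

6.0%


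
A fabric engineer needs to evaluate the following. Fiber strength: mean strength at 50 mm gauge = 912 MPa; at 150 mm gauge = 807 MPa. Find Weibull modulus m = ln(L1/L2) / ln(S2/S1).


Formula: m = ln(L1/L2) / ln(S2/S1)
Step 1: ln(L1/L2) = ln(50/150) = -1.09861
Step 2: S2/S1 = 807/912 = 0.88487
Step 3: ln(S2/S1) = ln(0.88487) = -0.12231
Step 4: m = -1.09861 / -0.12231 = 8.98

8.98 (Weibull m)


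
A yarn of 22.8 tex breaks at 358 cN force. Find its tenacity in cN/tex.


Formula: Tenacity = Breaking force / Linear density
Tenacity = 358 cN / 22.8 tex
Tenacity = 15.70 cN/tex

15.70 cN/tex


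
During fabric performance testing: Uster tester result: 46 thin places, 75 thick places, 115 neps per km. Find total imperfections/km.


Formula: Total = thin places + thick places + neps
Total = 46 + 75 + 115
Total = 236 imperfections/km

236 imperfections/km


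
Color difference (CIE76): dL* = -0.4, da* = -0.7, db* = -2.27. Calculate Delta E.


Formula: Delta E = sqrt(dL*^2 + da*^2 + db*^2)
Step 1: dL*^2 = (-0.4)^2 = 0.16
Step 2: da*^2 = (-0.7)^2 = 0.49
Step 3: db*^2 = (-2.27)^2 = 5.1529
Step 4: Sum = 0.16 + 0.49 + 5.1529 = 5.8029
Step 5: Delta E = sqrt(5.8029) = 2.41

2.41 Delta E


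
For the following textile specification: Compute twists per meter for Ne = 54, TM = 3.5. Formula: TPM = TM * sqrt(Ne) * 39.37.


Formula: TPM = TM * sqrt(Ne) * 39.37
Step 1: sqrt(Ne) = sqrt(54) = 7.3485
Step 2: TM * sqrt(Ne) = 3.5 * 7.3485 = 25.7198
Step 3: TPM = 25.7198 * 39.37 = 1013 twists/m

1013 twists/m


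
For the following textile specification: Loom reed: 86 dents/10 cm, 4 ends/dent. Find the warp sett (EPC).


Formula: EPC = (dents per 10 cm * ends per dent) / 10
Step 1: Total ends per 10 cm = 86 * 4 = 344
Step 2: EPC = 344 / 10 = 34.4 ends/cm

34.4 ends/cm


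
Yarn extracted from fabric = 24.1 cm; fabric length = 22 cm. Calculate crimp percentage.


Formula: Crimp% = ((L_yarn - L_fabric) / L_fabric) * 100
Step 1: Extension = 24.1 - 22 = 2.1 cm
Step 2: Crimp% = (2.1 / 22) * 100
Step 3: Crimp% = 0.095455 * 100 = 9.5455% ≈ 9.5%

9.5%


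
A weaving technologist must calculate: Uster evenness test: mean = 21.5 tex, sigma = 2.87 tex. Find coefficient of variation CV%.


Formula: CV% = (standard deviation / mean) * 100
Step 1: Ratio = 2.87 / 21.5 = 0.133488
Step 2: CV% = 0.133488 * 100 = 13.3488% ≈ 13.3%

13.3%


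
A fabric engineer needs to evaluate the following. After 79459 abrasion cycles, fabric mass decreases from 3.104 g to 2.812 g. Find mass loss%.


Formula: Mass loss% = ((m_before - m_after) / m_before) * 100
Step 1: Mass loss = 3.104 - 2.812 = 0.292 g
Step 2: Ratio = 0.292 / 3.104 = 0.0940722
Step 3: Mass loss% = 0.0940722 * 100 = 9.40722% ≈ 9.41%

9.41%


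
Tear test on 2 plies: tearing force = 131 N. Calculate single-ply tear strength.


Formula: Per-ply strength = Total force / Number of plies
Per-ply = 131 N / 2
Per-ply = 65.5 N

65.5 N


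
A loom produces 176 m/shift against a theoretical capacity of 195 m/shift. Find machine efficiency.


Formula: Efficiency% = (Actual output / Theoretical output) * 100
Efficiency% = (176 / 195) * 100
Efficiency% = 0.902564 * 100 = 90.2564% ≈ 90.3%

90.3%


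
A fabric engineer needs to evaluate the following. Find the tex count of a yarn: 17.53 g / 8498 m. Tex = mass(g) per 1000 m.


Formula: Tex = (mass_g / length_m) * 1000
Substituting: Tex = (17.53 / 8498) * 1000
Intermediate: 17.53 / 8498 = 0.00206284 g/m
Tex = 0.00206284 * 1000 = 2.06 tex

2.06 tex


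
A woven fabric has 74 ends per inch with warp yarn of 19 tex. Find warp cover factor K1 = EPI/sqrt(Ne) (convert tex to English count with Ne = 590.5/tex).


Formula: K1 = EPI / sqrt(Ne), with Ne = 590.5 / tex_warp
Step 1: Ne = 590.5 / 19 = 31.079
Step 2: sqrt(Ne) = sqrt(31.079) = 5.5749
Step 3: K1 = 74 / 5.5749 = 13.3

13.3


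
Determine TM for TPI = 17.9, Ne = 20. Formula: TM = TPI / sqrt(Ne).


Formula: TM = TPI / sqrt(Ne)
Step 1: sqrt(Ne) = sqrt(20) = 4.4721
Step 2: TM = 17.9 / 4.4721 = 4.00

4.00 TM


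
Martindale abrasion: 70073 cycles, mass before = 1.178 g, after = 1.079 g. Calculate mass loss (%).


Formula: Mass loss% = ((m_before - m_after) / m_before) * 100
Step 1: Mass loss = 1.178 - 1.079 = 0.099 g
Step 2: Ratio = 0.099 / 1.178 = 0.0840407
Step 3: Mass loss% = 0.0840407 * 100 = 8.40407% ≈ 8.40%

8.40%


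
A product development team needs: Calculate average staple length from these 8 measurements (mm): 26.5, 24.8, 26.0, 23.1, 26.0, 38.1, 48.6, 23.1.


Formula: Mean = sum of lengths / count
Sum = 26.5 + 24.8 + 26.0 + 23.1 + 26.0 + 38.1 + 48.6 + 23.1
Sum = 236.2 mm
Mean = 236.2 / 8 = 29.53 mm

29.53 mm


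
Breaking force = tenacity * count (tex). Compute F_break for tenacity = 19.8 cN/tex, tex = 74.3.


Formula: Breaking force = Tenacity * Linear density
F = 19.8 cN/tex * 74.3 tex
F = 1471.14 cN

1471.14 cN


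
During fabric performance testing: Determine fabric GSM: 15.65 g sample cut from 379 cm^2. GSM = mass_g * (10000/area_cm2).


Formula: GSM = mass_g / area_m2
Step 1: Convert area: 379 cm^2 = 379 / 10000 = 0.0379 m^2
Step 2: GSM = 15.65 g / 0.0379 m^2 = 412.9 g/m^2

412.9 g/m^2


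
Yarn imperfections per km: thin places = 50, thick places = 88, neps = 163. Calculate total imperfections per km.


Formula: Total = thin places + thick places + neps
Total = 50 + 88 + 163
Total = 301 imperfections/km

301 imperfections/km


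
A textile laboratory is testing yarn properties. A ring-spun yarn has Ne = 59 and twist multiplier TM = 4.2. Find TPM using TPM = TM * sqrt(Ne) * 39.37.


Formula: TPM = TM * sqrt(Ne) * 39.37
Step 1: sqrt(Ne) = sqrt(59) = 7.6811
Step 2: TM * sqrt(Ne) = 4.2 * 7.6811 = 32.2606
Step 3: TPM = 32.2606 * 39.37 = 1270 twists/m

1270 twists/m


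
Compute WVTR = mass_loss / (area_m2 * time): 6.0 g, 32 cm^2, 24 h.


Formula: WVTR = mass_loss / (area * time)
Step 1: Convert area: 32 cm^2 = 0.0032 m^2
Step 2: WVTR = 6.0 g / (0.0032 m^2 * 24 h)
Step 3: WVTR = 6.0 / 0.0768 = 78.1 g/m^2/h

78.1 g/m^2/h


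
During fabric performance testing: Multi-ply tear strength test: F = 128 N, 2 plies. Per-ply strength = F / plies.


Formula: Per-ply strength = Total force / Number of plies
Per-ply = 128 N / 2
Per-ply = 64 N

64 N


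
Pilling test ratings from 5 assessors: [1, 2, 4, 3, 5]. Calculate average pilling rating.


Formula: Mean = sum / count
Sum = 1 + 2 + 4 + 3 + 5 = 15
Mean = 15 / 5 = 3.0

3.0


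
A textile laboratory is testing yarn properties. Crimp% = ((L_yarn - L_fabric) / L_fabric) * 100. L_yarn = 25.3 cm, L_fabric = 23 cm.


Formula: Crimp% = ((L_yarn - L_fabric) / L_fabric) * 100
Step 1: Extension = 25.3 - 23 = 2.3 cm
Step 2: Crimp% = (2.3 / 23) * 100
Step 3: Crimp% = 0.1 * 100 = 10.0%

10.0%


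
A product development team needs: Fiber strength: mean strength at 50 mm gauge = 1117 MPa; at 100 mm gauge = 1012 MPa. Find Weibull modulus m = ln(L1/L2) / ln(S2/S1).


Formula: m = ln(L1/L2) / ln(S2/S1)
Step 1: ln(L1/L2) = ln(50/100) = -0.69315
Step 2: S2/S1 = 1012/1117 = 0.906
Step 3: ln(S2/S1) = ln(0.906) = -0.09872
Step 4: m = -0.69315 / -0.09872 = 7.02

7.02 (Weibull m)


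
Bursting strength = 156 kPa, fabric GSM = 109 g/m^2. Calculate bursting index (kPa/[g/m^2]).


Formula: Bursting Index = Bursting Strength / Fabric GSM
BI = 156 kPa / 109 g/m^2
BI = 1.431 kPa/(g/m^2)

1.431 kPa/(g/m^2)


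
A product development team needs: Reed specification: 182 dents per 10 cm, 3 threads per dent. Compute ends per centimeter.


Formula: EPC = (dents per 10 cm * ends per dent) / 10
Step 1: Total ends per 10 cm = 182 * 3 = 546
Step 2: EPC = 546 / 10 = 54.6 ends/cm

54.6 ends/cm


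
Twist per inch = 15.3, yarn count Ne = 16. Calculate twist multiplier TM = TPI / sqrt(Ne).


Formula: TM = TPI / sqrt(Ne)
Step 1: sqrt(Ne) = sqrt(16) = 4
Step 2: TM = 15.3 / 4 = 3.83

3.83 TM


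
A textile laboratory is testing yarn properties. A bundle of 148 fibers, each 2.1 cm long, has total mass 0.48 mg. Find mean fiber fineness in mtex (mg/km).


Formula: fineness (mtex) = mass (mg) / total length (km) = (mass_mg / total_length_m) * 1000
Step 1: Convert fiber length: 2.1 cm = 0.021 m
Step 2: Total fiber length = 148 * 0.021 = 3.108 m
Step 3: Linear density = 0.48 mg / 3.108 m = 0.1544 mg/m
Step 4: fineness = 0.1544 * 1000 = 154.4 mtex

154.4 mtex


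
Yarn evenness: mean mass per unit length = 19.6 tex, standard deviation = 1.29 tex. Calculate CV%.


Formula: CV% = (standard deviation / mean) * 100
Step 1: Ratio = 1.29 / 19.6 = 0.065816
Step 2: CV% = 0.065816 * 100 = 6.5816% ≈ 6.6%

6.6%


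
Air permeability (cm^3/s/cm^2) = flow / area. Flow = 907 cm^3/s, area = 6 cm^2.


Formula: Air Permeability = Airflow / Test Area
AP = 907 cm^3/s / 6 cm^2
AP = 151.2 cm^3/s/cm^2

151.2 cm^3/s/cm^2


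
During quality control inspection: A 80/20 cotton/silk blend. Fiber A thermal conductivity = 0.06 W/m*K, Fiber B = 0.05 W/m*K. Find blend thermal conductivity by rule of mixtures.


Formula: Blend property = (fraction_A * property_A) + (fraction_B * property_B)
Step 1: Contribution A = 80/100 * 0.06 W/m*K = 0.048 W/m*K
Step 2: Contribution B = 20/100 * 0.05 W/m*K = 0.01 W/m*K
Step 3: Blend thermal conductivity = 0.048 + 0.01 = 0.058 W/m*K

0.058 W/m*K


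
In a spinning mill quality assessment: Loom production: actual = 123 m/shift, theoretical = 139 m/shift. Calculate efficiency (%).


Formula: Efficiency% = (Actual output / Theoretical output) * 100
Efficiency% = (123 / 139) * 100
Efficiency% = 0.884892 * 100 = 88.4892% ≈ 88.5%

88.5%


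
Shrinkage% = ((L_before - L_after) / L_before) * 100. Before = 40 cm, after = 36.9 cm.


Formula: Shrinkage% = ((L_before - L_after) / L_before) * 100
Step 1: Shrinkage = 40 - 36.9 = 3.1 cm
Step 2: Shrinkage% = (3.1 / 40) * 100
Step 3: Shrinkage% = 0.0775 * 100 = 7.75% ≈ 7.8%

7.8%


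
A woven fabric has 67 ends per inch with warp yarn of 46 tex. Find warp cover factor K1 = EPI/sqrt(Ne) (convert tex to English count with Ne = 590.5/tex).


Formula: K1 = EPI / sqrt(Ne), with Ne = 590.5 / tex_warp
Step 1: Ne = 590.5 / 46 = 12.837
Step 2: sqrt(Ne) = sqrt(12.837) = 3.5829
Step 3: K1 = 67 / 3.5829 = 18.7

18.7


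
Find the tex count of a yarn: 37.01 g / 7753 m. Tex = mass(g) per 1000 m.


Formula: Tex = (mass_g / length_m) * 1000
Substituting: Tex = (37.01 / 7753) * 1000
Intermediate: 37.01 / 7753 = 0.00477364 g/m
Tex = 0.00477364 * 1000 = 4.77 tex

4.77 tex


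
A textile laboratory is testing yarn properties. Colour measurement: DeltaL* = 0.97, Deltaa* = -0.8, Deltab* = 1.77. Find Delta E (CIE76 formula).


Formula: Delta E = sqrt(dL*^2 + da*^2 + db*^2)
Step 1: dL*^2 = 0.97^2 = 0.9409
Step 2: da*^2 = (-0.8)^2 = 0.64
Step 3: db*^2 = 1.77^2 = 3.1329
Step 4: Sum = 0.9409 + 0.64 + 3.1329 = 4.7138
Step 5: Delta E = sqrt(4.7138) = 2.17

2.17 Delta E


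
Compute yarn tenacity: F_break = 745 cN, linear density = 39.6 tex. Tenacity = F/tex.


Formula: Tenacity = Breaking force / Linear density
Tenacity = 745 cN / 39.6 tex
Tenacity = 18.81 cN/tex

18.81 cN/tex


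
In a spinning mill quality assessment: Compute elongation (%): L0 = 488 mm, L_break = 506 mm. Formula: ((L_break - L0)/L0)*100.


Formula: Elongation (%) = ((L_break - L0) / L0) * 100
Step 1: Extension = 506 - 488 = 18 mm
Step 2: Elongation = (18 / 488) * 100
Step 3: Elongation = 0.036885 * 100 = 3.6885% ≈ 3.7%

3.7%


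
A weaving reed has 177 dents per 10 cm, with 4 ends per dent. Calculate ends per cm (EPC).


Formula: EPC = (dents per 10 cm * ends per dent) / 10
Step 1: Total ends per 10 cm = 177 * 4 = 708
Step 2: EPC = 708 / 10 = 70.8 ends/cm

70.8 ends/cm


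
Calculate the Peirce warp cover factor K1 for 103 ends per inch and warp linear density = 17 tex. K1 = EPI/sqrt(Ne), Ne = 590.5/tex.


Formula: K1 = EPI / sqrt(Ne), with Ne = 590.5 / tex_warp
Step 1: Ne = 590.5 / 17 = 34.735
Step 2: sqrt(Ne) = sqrt(34.735) = 5.8936
Step 3: K1 = 103 / 5.8936 = 17.5

17.5


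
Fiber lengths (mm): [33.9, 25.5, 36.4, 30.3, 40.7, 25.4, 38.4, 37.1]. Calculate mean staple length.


Formula: Mean = sum of lengths / count
Sum = 33.9 + 25.5 + 36.4 + 30.3 + 40.7 + 25.4 + 38.4 + 37.1
Sum = 267.7 mm
Mean = 267.7 / 8 = 33.46 mm

33.46 mm


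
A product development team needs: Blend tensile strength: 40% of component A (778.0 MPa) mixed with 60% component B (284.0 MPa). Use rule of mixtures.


Formula: Blend property = (fraction_A * property_A) + (fraction_B * property_B)
Step 1: Contribution A = 40/100 * 778.0 MPa = 311.2 MPa
Step 2: Contribution B = 60/100 * 284.0 MPa = 170.4 MPa
Step 3: Blend tensile strength = 311.2 + 170.4 = 481.6 MPa

481.6 MPa


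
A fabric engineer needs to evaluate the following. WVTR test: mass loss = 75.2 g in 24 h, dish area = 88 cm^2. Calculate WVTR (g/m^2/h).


Formula: WVTR = mass_loss / (area * time)
Step 1: Convert area: 88 cm^2 = 0.0088 m^2
Step 2: WVTR = 75.2 g / (0.0088 m^2 * 24 h)
Step 3: WVTR = 75.2 / 0.2112 = 356.1 g/m^2/h

356.1 g/m^2/h


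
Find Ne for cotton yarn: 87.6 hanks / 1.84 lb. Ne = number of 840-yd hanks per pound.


Formula: Ne = hanks / mass_lb
Substituting: Ne = 87.6 / 1.84
Ne = 47.6

47.6 Ne


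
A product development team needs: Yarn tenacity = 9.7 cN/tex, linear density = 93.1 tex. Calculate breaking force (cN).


Formula: Breaking force = Tenacity * Linear density
F = 9.7 cN/tex * 93.1 tex
F = 903.07 cN

903.07 cN


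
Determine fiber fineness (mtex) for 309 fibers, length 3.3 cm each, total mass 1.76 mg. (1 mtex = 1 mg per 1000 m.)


Formula: fineness (mtex) = mass (mg) / total length (km) = (mass_mg / total_length_m) * 1000
Step 1: Convert fiber length: 3.3 cm = 0.033 m
Step 2: Total fiber length = 309 * 0.033 = 10.197 m
Step 3: Linear density = 1.76 mg / 10.197 m = 0.1726 mg/m
Step 4: fineness = 0.1726 * 1000 = 172.6 mtex

172.6 mtex


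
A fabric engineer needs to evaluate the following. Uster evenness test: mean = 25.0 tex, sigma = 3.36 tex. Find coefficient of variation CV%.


Formula: CV% = (standard deviation / mean) * 100
Step 1: Ratio = 3.36 / 25.0 = 0.1344
Step 2: CV% = 0.1344 * 100 = 13.44% ≈ 13.4%

13.4%


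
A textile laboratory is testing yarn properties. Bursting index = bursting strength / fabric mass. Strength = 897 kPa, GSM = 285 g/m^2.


Formula: Bursting Index = Bursting Strength / Fabric GSM
BI = 897 kPa / 285 g/m^2
BI = 3.147 kPa/(g/m^2)

3.147 kPa/(g/m^2)


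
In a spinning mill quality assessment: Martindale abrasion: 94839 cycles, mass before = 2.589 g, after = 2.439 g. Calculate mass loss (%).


Formula: Mass loss% = ((m_before - m_after) / m_before) * 100
Step 1: Mass loss = 2.589 - 2.439 = 0.15 g
Step 2: Ratio = 0.15 / 2.589 = 0.0579374
Step 3: Mass loss% = 0.0579374 * 100 = 5.79374% ≈ 5.79%

5.79%


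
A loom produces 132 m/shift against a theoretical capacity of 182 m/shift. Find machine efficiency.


Formula: Efficiency% = (Actual output / Theoretical output) * 100
Efficiency% = (132 / 182) * 100
Efficiency% = 0.725275 * 100 = 72.5275% ≈ 72.5%

72.5%


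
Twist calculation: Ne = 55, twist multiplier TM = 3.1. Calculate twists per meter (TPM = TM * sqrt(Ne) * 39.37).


Formula: TPM = TM * sqrt(Ne) * 39.37
Step 1: sqrt(Ne) = sqrt(55) = 7.4162
Step 2: TM * sqrt(Ne) = 3.1 * 7.4162 = 22.9902
Step 3: TPM = 22.9902 * 39.37 = 905 twists/m

905 twists/m


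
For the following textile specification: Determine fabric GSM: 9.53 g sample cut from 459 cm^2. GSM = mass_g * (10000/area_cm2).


Formula: GSM = mass_g / area_m2
Step 1: Convert area: 459 cm^2 = 459 / 10000 = 0.0459 m^2
Step 2: GSM = 9.53 g / 0.0459 m^2 = 207.6 g/m^2

207.6 g/m^2


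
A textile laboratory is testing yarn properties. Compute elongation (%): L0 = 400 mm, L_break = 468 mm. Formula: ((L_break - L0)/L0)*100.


Formula: Elongation (%) = ((L_break - L0) / L0) * 100
Step 1: Extension = 468 - 400 = 68 mm
Step 2: Elongation = (68 / 400) * 100
Step 3: Elongation = 0.17 * 100 = 17.0%

17.0%


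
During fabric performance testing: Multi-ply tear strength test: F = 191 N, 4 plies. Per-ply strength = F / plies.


Formula: Per-ply strength = Total force / Number of plies
Per-ply = 191 N / 4
Per-ply = 47.75 N

47.75 N


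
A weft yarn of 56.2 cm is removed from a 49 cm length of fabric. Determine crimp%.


Formula: Crimp% = ((L_yarn - L_fabric) / L_fabric) * 100
Step 1: Extension = 56.2 - 49 = 7.2 cm
Step 2: Crimp% = (7.2 / 49) * 100
Step 3: Crimp% = 0.146939 * 100 = 14.6939% ≈ 14.7%

14.7%


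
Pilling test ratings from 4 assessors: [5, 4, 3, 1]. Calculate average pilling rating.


Formula: Mean = sum / count
Sum = 5 + 4 + 3 + 1 = 13
Mean = 13 / 4 = 3.3

3.3


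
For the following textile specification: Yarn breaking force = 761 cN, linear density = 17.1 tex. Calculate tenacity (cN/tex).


Formula: Tenacity = Breaking force / Linear density
Tenacity = 761 cN / 17.1 tex
Tenacity = 44.50 cN/tex

44.50 cN/tex


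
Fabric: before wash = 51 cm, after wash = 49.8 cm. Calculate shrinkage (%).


Formula: Shrinkage% = ((L_before - L_after) / L_before) * 100
Step 1: Shrinkage = 51 - 49.8 = 1.2 cm
Step 2: Shrinkage% = (1.2 / 51) * 100
Step 3: Shrinkage% = 0.023529 * 100 = 2.3529% ≈ 2.4%

2.4%


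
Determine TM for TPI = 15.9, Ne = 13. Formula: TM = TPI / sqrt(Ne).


Formula: TM = TPI / sqrt(Ne)
Step 1: sqrt(Ne) = sqrt(13) = 3.6056
Step 2: TM = 15.9 / 3.6056 = 4.41

4.41 TM


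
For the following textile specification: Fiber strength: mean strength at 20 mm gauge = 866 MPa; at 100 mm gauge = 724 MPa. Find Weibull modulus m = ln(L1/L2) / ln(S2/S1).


Formula: m = ln(L1/L2) / ln(S2/S1)
Step 1: ln(L1/L2) = ln(20/100) = -1.60944
Step 2: S2/S1 = 724/866 = 0.83603
Step 3: ln(S2/S1) = ln(0.83603) = -0.17909
Step 4: m = -1.60944 / -0.17909 = 8.99

8.99 (Weibull m)


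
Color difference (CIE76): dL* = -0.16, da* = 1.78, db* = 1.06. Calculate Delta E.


Formula: Delta E = sqrt(dL*^2 + da*^2 + db*^2)
Step 1: dL*^2 = (-0.16)^2 = 0.0256
Step 2: da*^2 = 1.78^2 = 3.1684
Step 3: db*^2 = 1.06^2 = 1.1236
Step 4: Sum = 0.0256 + 3.1684 + 1.1236 = 4.3176
Step 5: Delta E = sqrt(4.3176) = 2.08

2.08 Delta E


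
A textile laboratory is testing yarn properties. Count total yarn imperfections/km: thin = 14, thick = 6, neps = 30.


Formula: Total = thin places + thick places + neps
Total = 14 + 6 + 30
Total = 50 imperfections/km

50 imperfections/km


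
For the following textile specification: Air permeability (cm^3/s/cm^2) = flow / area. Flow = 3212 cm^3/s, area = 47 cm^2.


Formula: Air Permeability = Airflow / Test Area
AP = 3212 cm^3/s / 47 cm^2
AP = 68.3 cm^3/s/cm^2

68.3 cm^3/s/cm^2


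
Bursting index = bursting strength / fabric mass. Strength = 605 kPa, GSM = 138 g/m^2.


Formula: Bursting Index = Bursting Strength / Fabric GSM
BI = 605 kPa / 138 g/m^2
BI = 4.384 kPa/(g/m^2)

4.384 kPa/(g/m^2)


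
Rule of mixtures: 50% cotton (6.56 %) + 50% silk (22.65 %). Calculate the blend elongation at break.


Formula: Blend property = (fraction_A * property_A) + (fraction_B * property_B)
Step 1: Contribution A = 50/100 * 6.56 % = 3.28 %
Step 2: Contribution B = 50/100 * 22.65 % = 11.325 %
Step 3: Blend elongation at break = 3.28 + 11.325 = 14.605 %

14.605 %


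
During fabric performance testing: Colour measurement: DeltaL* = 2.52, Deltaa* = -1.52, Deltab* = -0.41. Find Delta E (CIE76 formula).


Formula: Delta E = sqrt(dL*^2 + da*^2 + db*^2)
Step 1: dL*^2 = 2.52^2 = 6.3504
Step 2: da*^2 = (-1.52)^2 = 2.3104
Step 3: db*^2 = (-0.41)^2 = 0.1681
Step 4: Sum = 6.3504 + 2.3104 + 0.1681 = 8.8289
Step 5: Delta E = sqrt(8.8289) = 2.97

2.97 Delta E


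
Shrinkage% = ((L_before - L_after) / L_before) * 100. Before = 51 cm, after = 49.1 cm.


Formula: Shrinkage% = ((L_before - L_after) / L_before) * 100
Step 1: Shrinkage = 51 - 49.1 = 1.9 cm
Step 2: Shrinkage% = (1.9 / 51) * 100
Step 3: Shrinkage% = 0.037255 * 100 = 3.7255% ≈ 3.7%

3.7%


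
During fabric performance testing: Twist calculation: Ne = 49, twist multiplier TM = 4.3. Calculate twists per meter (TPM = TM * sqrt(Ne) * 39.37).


Formula: TPM = TM * sqrt(Ne) * 39.37
Step 1: sqrt(Ne) = sqrt(49) = 7
Step 2: TM * sqrt(Ne) = 4.3 * 7 = 30.1
Step 3: TPM = 30.1 * 39.37 = 1185 twists/m

1185 twists/m


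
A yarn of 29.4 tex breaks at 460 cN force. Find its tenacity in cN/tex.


Formula: Tenacity = Breaking force / Linear density
Tenacity = 460 cN / 29.4 tex
Tenacity = 15.65 cN/tex

15.65 cN/tex


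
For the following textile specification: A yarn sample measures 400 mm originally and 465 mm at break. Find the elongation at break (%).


Formula: Elongation (%) = ((L_break - L0) / L0) * 100
Step 1: Extension = 465 - 400 = 65 mm
Step 2: Elongation = (65 / 400) * 100
Step 3: Elongation = 0.1625 * 100 = 16.25% ≈ 16.3%

16.3%


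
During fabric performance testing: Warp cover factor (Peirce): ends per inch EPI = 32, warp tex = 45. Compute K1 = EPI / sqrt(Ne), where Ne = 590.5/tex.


Formula: K1 = EPI / sqrt(Ne), with Ne = 590.5 / tex_warp
Step 1: Ne = 590.5 / 45 = 13.122
Step 2: sqrt(Ne) = sqrt(13.122) = 3.6224
Step 3: K1 = 32 / 3.6224 = 8.8

8.8


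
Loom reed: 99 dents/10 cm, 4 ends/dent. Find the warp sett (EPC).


Formula: EPC = (dents per 10 cm * ends per dent) / 10
Step 1: Total ends per 10 cm = 99 * 4 = 396
Step 2: EPC = 396 / 10 = 39.6 ends/cm

39.6 ends/cm


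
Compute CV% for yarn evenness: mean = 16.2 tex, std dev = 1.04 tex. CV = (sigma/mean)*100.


Formula: CV% = (standard deviation / mean) * 100
Step 1: Ratio = 1.04 / 16.2 = 0.064198
Step 2: CV% = 0.064198 * 100 = 6.4198% ≈ 6.4%

6.4%


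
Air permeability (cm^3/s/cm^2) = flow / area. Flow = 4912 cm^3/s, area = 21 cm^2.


Formula: Air Permeability = Airflow / Test Area
AP = 4912 cm^3/s / 21 cm^2
AP = 233.9 cm^3/s/cm^2

233.9 cm^3/s/cm^2


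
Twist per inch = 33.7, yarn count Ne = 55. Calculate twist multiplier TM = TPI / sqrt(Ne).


Formula: TM = TPI / sqrt(Ne)
Step 1: sqrt(Ne) = sqrt(55) = 7.4162
Step 2: TM = 33.7 / 7.4162 = 4.54

4.54 TM


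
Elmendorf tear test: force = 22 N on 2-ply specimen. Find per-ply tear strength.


Formula: Per-ply strength = Total force / Number of plies
Per-ply = 22 N / 2
Per-ply = 11 N

11 N


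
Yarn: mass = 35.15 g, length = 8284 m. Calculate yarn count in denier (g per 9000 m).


Formula: den = (mass_g / length_m) * 9000
Substituting: den = (35.15 / 8284) * 9000
Intermediate: 35.15 / 8284 = 0.00424312 g/m
den = 0.00424312 * 9000 = 38.2 denier

38.2 denier


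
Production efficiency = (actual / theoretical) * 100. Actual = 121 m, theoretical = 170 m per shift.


Formula: Efficiency% = (Actual output / Theoretical output) * 100
Efficiency% = (121 / 170) * 100
Efficiency% = 0.711765 * 100 = 71.1765% ≈ 71.2%

71.2%


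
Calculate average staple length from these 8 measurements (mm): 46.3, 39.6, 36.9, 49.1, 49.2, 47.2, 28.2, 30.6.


Formula: Mean = sum of lengths / count
Sum = 46.3 + 39.6 + 36.9 + 49.1 + 49.2 + 47.2 + 28.2 + 30.6
Sum = 327.1 mm
Mean = 327.1 / 8 = 40.89 mm

40.89 mm


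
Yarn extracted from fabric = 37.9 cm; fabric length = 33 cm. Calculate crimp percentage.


Formula: Crimp% = ((L_yarn - L_fabric) / L_fabric) * 100
Step 1: Extension = 37.9 - 33 = 4.9 cm
Step 2: Crimp% = (4.9 / 33) * 100
Step 3: Crimp% = 0.148485 * 100 = 14.8485% ≈ 14.8%

14.8%


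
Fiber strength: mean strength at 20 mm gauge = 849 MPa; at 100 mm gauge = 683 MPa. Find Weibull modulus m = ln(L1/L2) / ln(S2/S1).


Formula: m = ln(L1/L2) / ln(S2/S1)
Step 1: ln(L1/L2) = ln(20/100) = -1.60944
Step 2: S2/S1 = 683/849 = 0.80448
Step 3: ln(S2/S1) = ln(0.80448) = -0.21756
Step 4: m = -1.60944 / -0.21756 = 7.40

7.40 (Weibull m)


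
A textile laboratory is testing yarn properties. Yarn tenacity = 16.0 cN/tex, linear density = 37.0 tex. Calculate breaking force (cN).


Formula: Breaking force = Tenacity * Linear density
F = 16.0 cN/tex * 37.0 tex
F = 592.00 cN

592.00 cN


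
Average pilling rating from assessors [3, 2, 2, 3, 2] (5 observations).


Formula: Mean = sum / count
Sum = 3 + 2 + 2 + 3 + 2 = 12
Mean = 12 / 5 = 2.4

2.4


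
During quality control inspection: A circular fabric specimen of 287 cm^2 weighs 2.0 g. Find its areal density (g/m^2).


Formula: GSM = mass_g / area_m2
Step 1: Convert area: 287 cm^2 = 287 / 10000 = 0.0287 m^2
Step 2: GSM = 2.0 g / 0.0287 m^2 = 69.7 g/m^2

69.7 g/m^2


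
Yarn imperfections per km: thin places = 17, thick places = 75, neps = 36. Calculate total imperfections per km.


Formula: Total = thin places + thick places + neps
Total = 17 + 75 + 36
Total = 128 imperfections/km

128 imperfections/km


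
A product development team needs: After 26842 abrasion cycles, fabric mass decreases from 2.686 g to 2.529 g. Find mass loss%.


Formula: Mass loss% = ((m_before - m_after) / m_before) * 100
Step 1: Mass loss = 2.686 - 2.529 = 0.157 g
Step 2: Ratio = 0.157 / 2.686 = 0.0584512
Step 3: Mass loss% = 0.0584512 * 100 = 5.84512% ≈ 5.85%

5.85%


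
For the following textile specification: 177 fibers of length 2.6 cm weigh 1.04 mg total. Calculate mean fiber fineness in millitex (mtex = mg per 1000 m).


Formula: fineness (mtex) = mass (mg) / total length (km) = (mass_mg / total_length_m) * 1000
Step 1: Convert fiber length: 2.6 cm = 0.026 m
Step 2: Total fiber length = 177 * 0.026 = 4.602 m
Step 3: Linear density = 1.04 mg / 4.602 m = 0.2260 mg/m
Step 4: fineness = 0.2260 * 1000 = 226.0 mtex

226.0 mtex


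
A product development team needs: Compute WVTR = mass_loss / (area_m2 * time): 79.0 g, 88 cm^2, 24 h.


Formula: WVTR = mass_loss / (area * time)
Step 1: Convert area: 88 cm^2 = 0.0088 m^2
Step 2: WVTR = 79.0 g / (0.0088 m^2 * 24 h)
Step 3: WVTR = 79.0 / 0.2112 = 374.1 g/m^2/h

374.1 g/m^2/h


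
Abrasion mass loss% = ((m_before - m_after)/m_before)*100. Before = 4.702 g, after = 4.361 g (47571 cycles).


Formula: Mass loss% = ((m_before - m_after) / m_before) * 100
Step 1: Mass loss = 4.702 - 4.361 = 0.341 g
Step 2: Ratio = 0.341 / 4.702 = 0.0725223
Step 3: Mass loss% = 0.0725223 * 100 = 7.25223% ≈ 7.25%

7.25%


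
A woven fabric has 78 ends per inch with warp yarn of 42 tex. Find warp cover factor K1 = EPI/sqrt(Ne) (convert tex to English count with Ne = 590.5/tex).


Formula: K1 = EPI / sqrt(Ne), with Ne = 590.5 / tex_warp
Step 1: Ne = 590.5 / 42 = 14.06
Step 2: sqrt(Ne) = sqrt(14.06) = 3.7497
Step 3: K1 = 78 / 3.7497 = 20.8

20.8


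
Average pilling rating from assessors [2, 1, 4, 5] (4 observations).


Formula: Mean = sum / count
Sum = 2 + 1 + 4 + 5 = 12
Mean = 12 / 4 = 3.0

3.0


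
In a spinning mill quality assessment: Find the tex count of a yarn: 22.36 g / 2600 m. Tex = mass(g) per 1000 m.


Formula: Tex = (mass_g / length_m) * 1000
Substituting: Tex = (22.36 / 2600) * 1000
Intermediate: 22.36 / 2600 = 0.0086 g/m
Tex = 0.0086 * 1000 = 8.60 tex

8.60 tex


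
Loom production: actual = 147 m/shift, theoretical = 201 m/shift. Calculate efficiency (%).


Formula: Efficiency% = (Actual output / Theoretical output) * 100
Efficiency% = (147 / 201) * 100
Efficiency% = 0.731343 * 100 = 73.1343% ≈ 73.1%

73.1%


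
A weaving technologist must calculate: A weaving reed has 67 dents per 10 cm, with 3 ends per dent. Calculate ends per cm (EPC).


Formula: EPC = (dents per 10 cm * ends per dent) / 10
Step 1: Total ends per 10 cm = 67 * 3 = 201
Step 2: EPC = 201 / 10 = 20.1 ends/cm

20.1 ends/cm


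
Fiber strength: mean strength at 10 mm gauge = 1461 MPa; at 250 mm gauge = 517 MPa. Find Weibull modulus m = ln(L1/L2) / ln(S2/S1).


Formula: m = ln(L1/L2) / ln(S2/S1)
Step 1: ln(L1/L2) = ln(10/250) = -3.21888
Step 2: S2/S1 = 517/1461 = 0.35387
Step 3: ln(S2/S1) = ln(0.35387) = -1.03883
Step 4: m = -3.21888 / -1.03883 = 3.10

3.10 (Weibull m)


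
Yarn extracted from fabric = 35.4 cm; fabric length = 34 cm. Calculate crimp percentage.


Formula: Crimp% = ((L_yarn - L_fabric) / L_fabric) * 100
Step 1: Extension = 35.4 - 34 = 1.4 cm
Step 2: Crimp% = (1.4 / 34) * 100
Step 3: Crimp% = 0.041176 * 100 = 4.1176% ≈ 4.1%

4.1%


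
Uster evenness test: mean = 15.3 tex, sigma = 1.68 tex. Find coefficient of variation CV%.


Formula: CV% = (standard deviation / mean) * 100
Step 1: Ratio = 1.68 / 15.3 = 0.109804
Step 2: CV% = 0.109804 * 100 = 10.9804% ≈ 11.0%

11.0%


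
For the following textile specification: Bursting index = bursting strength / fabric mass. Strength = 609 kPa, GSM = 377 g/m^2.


Formula: Bursting Index = Bursting Strength / Fabric GSM
BI = 609 kPa / 377 g/m^2
BI = 1.615 kPa/(g/m^2)

1.615 kPa/(g/m^2)


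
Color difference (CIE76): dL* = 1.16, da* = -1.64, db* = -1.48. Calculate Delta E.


Formula: Delta E = sqrt(dL*^2 + da*^2 + db*^2)
Step 1: dL*^2 = 1.16^2 = 1.3456
Step 2: da*^2 = (-1.64)^2 = 2.6896
Step 3: db*^2 = (-1.48)^2 = 2.1904
Step 4: Sum = 1.3456 + 2.6896 + 2.1904 = 6.2256
Step 5: Delta E = sqrt(6.2256) = 2.5

2.5 Delta E


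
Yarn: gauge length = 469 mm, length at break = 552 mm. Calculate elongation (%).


Formula: Elongation (%) = ((L_break - L0) / L0) * 100
Step 1: Extension = 552 - 469 = 83 mm
Step 2: Elongation = (83 / 469) * 100
Step 3: Elongation = 0.176972 * 100 = 17.6972% ≈ 17.7%

17.7%


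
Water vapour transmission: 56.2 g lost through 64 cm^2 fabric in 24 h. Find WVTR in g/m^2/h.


Formula: WVTR = mass_loss / (area * time)
Step 1: Convert area: 64 cm^2 = 0.0064 m^2
Step 2: WVTR = 56.2 g / (0.0064 m^2 * 24 h)
Step 3: WVTR = 56.2 / 0.1536 = 365.9 g/m^2/h

365.9 g/m^2/h


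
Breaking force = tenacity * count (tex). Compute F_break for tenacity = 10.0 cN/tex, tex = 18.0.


Formula: Breaking force = Tenacity * Linear density
F = 10.0 cN/tex * 18.0 tex
F = 180.00 cN

180.00 cN


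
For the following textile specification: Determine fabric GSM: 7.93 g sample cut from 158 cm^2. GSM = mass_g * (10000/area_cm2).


Formula: GSM = mass_g / area_m2
Step 1: Convert area: 158 cm^2 = 158 / 10000 = 0.0158 m^2
Step 2: GSM = 7.93 g / 0.0158 m^2 = 501.9 g/m^2

501.9 g/m^2


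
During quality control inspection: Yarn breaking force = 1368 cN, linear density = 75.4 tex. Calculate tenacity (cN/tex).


Formula: Tenacity = Breaking force / Linear density
Tenacity = 1368 cN / 75.4 tex
Tenacity = 18.14 cN/tex

18.14 cN/tex


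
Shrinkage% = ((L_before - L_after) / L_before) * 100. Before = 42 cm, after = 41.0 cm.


Formula: Shrinkage% = ((L_before - L_after) / L_before) * 100
Step 1: Shrinkage = 42 - 41.0 = 1.0 cm
Step 2: Shrinkage% = (1.0 / 42) * 100
Step 3: Shrinkage% = 0.02381 * 100 = 2.381% ≈ 2.4%

2.4%


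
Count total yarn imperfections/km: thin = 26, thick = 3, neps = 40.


Formula: Total = thin places + thick places + neps
Total = 26 + 3 + 40
Total = 69 imperfections/km

69 imperfections/km


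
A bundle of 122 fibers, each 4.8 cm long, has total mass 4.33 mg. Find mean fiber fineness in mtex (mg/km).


Formula: fineness (mtex) = mass (mg) / total length (km) = (mass_mg / total_length_m) * 1000
Step 1: Convert fiber length: 4.8 cm = 0.048 m
Step 2: Total fiber length = 122 * 0.048 = 5.856 m
Step 3: Linear density = 4.33 mg / 5.856 m = 0.7394 mg/m
Step 4: fineness = 0.7394 * 1000 = 739.4 mtex

739.4 mtex


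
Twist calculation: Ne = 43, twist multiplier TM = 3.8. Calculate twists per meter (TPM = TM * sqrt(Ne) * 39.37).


Formula: TPM = TM * sqrt(Ne) * 39.37
Step 1: sqrt(Ne) = sqrt(43) = 6.5574
Step 2: TM * sqrt(Ne) = 3.8 * 6.5574 = 24.9181
Step 3: TPM = 24.9181 * 39.37 = 981 twists/m

981 twists/m


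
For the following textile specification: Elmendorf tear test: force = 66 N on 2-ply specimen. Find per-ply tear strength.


Formula: Per-ply strength = Total force / Number of plies
Per-ply = 66 N / 2
Per-ply = 33 N

33 N
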